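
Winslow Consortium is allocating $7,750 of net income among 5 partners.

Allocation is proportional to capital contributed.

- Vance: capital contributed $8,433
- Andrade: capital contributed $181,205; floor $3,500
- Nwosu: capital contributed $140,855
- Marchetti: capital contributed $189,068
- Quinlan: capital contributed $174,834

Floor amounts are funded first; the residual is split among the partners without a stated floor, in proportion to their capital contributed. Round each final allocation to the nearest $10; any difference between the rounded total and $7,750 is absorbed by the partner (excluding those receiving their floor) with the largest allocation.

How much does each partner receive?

Fund the minimums — Andrade $3,500. Remaining pool $4,250.
Remaining pool split over remaining capital contributed 513,190: Vance 69.84 → $70; Nwosu 1,166.50 → $1,170; Marchetti 1,565.77 → $1,570; Quinlan 1,447.89 → $1,450.
Rounding difference −$10 applied to Marchetti → $1,560.

Vance: $70 | Andrade: $3,500 | Nwosu: $1,170 | Marchetti: $1,560 | Quinlan: $1,450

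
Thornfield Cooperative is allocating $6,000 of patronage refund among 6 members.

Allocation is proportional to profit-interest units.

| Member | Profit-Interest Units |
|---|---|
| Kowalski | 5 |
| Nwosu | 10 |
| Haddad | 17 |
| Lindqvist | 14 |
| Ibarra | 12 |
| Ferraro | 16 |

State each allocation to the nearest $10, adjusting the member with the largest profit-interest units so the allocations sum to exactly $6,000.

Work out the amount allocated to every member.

Kowalski: $410 · Nwosu: $810 · Haddad: $1,370 · Lindqvist: $1,140 · Ibarra: $970 · Ferraro: $1,300

Total profit-interest units = 5 + 10 + 17 + 14 + 12 + 16 = 74.
Unrounded shares: Kowalski 405.41; Nwosu 810.81; Haddad 1,378.38; Lindqvist 1,135.14; Ibarra 972.97; Ferraro 1,297.30.
At nearest $10: Kowalski $410; Nwosu $810; Haddad $1,380; Lindqvist $1,140; Ibarra $970; Ferraro $1,300. Sum = $6,010.
Difference $6,000 − $6,010 = −$10 applied to largest profit-interest units (Haddad): Haddad becomes $1,370.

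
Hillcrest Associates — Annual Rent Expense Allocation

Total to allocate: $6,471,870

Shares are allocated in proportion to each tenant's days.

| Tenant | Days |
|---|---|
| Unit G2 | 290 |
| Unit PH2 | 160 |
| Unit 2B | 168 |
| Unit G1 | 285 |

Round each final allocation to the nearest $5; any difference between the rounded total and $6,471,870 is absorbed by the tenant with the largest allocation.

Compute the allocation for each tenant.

Combined days = 903.
Raw shares: Unit G2 290/903 × $6,471,870 = 2,078,452.16; Unit PH2 160/903 × $6,471,870 = 1,146,732.23; Unit 2B 168/903 × $6,471,870 = 1,204,068.84; Unit G1 285/903 × $6,471,870 = 2,042,616.78.
After rounding ($5): Unit G2 $2,078,450; Unit PH2 $1,146,730; Unit 2B $1,204,070; Unit G1 $2,042,615. Sum = $6,471,865.
Difference $6,471,870 − $6,471,865 = +$5 applied to largest allocation (Unit G2): Unit G2 becomes $2,078,455.

Unit G2: $2,078,455; Unit PH2: $1,146,730; Unit 2B: $1,204,070; Unit G1: $2,042,615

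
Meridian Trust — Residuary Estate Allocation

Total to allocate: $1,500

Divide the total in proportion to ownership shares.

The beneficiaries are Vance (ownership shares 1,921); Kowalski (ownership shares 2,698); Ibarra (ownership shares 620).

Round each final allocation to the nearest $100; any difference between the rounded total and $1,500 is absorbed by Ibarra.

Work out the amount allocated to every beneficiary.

Ownership shares total: 5,239.
Proportional shares: Vance 1,921/5,239 × $1,500 = 550.01; Kowalski 2,698/5,239 × $1,500 = 772.48; Ibarra 620/5,239 × $1,500 = 177.51.
At nearest $100: Vance $600; Kowalski $800; Ibarra $200. Sum = $1,600.
Difference $1,500 − $1,600 = −$100 applied to Ibarra: Ibarra becomes $100.

Vance: $600 | Kowalski: $800 | Ibarra: $100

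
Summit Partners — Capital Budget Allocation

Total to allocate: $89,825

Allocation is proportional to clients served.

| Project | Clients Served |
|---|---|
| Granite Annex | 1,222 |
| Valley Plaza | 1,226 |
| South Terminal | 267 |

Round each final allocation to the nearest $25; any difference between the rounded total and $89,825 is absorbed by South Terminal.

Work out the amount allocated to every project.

Granite Annex: $40,425 · Valley Plaza: $40,550 · South Terminal: $8,850

Combined clients served = 2,715.
Proportional shares: Granite Annex 1,222/2,715 × $89,825 = 40,429.52; Valley Plaza 1,226/2,715 × $89,825 = 40,561.86; South Terminal 267/2,715 × $89,825 = 8,833.62.
Rounded to nearest $25: Granite Annex $40,425; Valley Plaza $40,550; South Terminal $8,825. Sum = $89,800.
Difference $89,825 − $89,800 = +$25 applied to South Terminal: South Terminal becomes $8,850.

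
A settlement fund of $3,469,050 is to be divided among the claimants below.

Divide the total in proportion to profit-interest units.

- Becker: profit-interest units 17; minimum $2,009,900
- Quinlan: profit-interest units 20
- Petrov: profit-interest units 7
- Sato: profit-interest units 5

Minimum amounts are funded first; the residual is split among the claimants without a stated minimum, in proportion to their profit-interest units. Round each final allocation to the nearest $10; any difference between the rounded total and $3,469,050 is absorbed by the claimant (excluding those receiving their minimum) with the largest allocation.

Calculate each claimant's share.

Guaranteed amounts: Becker $2,009,900. Residual $1,459,150.
Residual split over remaining profit-interest units 32: Quinlan 911,968.75 → $911,970; Petrov 319,189.06 → $319,190; Sato 227,992.19 → $227,990.

Becker: $2,009,900 · Quinlan: $911,970 · Petrov: $319,190 · Sato: $227,990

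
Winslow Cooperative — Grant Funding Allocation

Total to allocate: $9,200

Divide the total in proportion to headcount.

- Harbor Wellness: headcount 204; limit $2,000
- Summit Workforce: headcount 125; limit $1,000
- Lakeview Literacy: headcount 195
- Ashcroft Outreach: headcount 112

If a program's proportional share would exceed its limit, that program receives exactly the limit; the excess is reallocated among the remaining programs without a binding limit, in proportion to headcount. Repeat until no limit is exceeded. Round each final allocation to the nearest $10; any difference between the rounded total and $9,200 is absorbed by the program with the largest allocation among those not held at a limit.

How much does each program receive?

Combined headcount = 636.
Pro-rata shares before constraints: Harbor Wellness 2,950.94; Summit Workforce 1,808.18; Lakeview Literacy 2,820.75; Ashcroft Outreach 1,620.13.
Held at cap: Harbor Wellness ($2,000), Summit Workforce ($1,000); balance $6,200 reallocated over remaining headcount 307.
Remaining shares: Lakeview Literacy 3,938.11 → $3,940; Ashcroft Outreach 2,261.89 → $2,260.

Harbor Wellness: $2,000 | Summit Workforce: $1,000 | Lakeview Literacy: $3,940 | Ashcroft Outreach: $2,260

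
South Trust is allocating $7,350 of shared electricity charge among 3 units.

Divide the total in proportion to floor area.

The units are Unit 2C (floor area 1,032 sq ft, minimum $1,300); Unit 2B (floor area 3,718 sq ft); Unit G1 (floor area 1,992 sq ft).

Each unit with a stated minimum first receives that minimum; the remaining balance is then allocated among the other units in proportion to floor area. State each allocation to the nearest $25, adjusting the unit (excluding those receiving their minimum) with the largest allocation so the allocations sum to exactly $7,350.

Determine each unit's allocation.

Fund the minimums — Unit 2C $1,300. Remaining pool $6,050.
Remaining pool split over remaining floor area 5,710: Unit 2B 3,939.39 → $3,950; Unit G1 2,110.61 → $2,100.

Unit 2C: $1,300 · Unit 2B: $3,950 · Unit G1: $2,100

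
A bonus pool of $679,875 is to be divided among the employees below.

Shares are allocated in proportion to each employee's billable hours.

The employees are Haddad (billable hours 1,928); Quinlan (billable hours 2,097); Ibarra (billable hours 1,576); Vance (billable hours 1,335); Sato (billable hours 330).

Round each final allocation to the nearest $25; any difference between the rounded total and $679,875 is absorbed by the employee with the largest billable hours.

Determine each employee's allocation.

Haddad: $180,400 | Quinlan: $196,200 | Ibarra: $147,475 | Vance: $124,925 | Sato: $30,875

Total billable hours = 7,266.
Unrounded shares: Haddad 1,928/7,266 × $679,875 = 180,401.73; Quinlan 2,097/7,266 × $679,875 = 196,214.96; Ibarra 1,576/7,266 × $679,875 = 147,465.32; Vance 1,335/7,266 × $679,875 = 124,915.10; Sato 330/7,266 × $679,875 = 30,877.89.
At nearest $25: Haddad $180,400; Quinlan $196,225; Ibarra $147,475; Vance $124,925; Sato $30,875. Sum = $679,900.
Difference $679,875 − $679,900 = −$25 applied to largest billable hours (Quinlan): Quinlan becomes $196,200.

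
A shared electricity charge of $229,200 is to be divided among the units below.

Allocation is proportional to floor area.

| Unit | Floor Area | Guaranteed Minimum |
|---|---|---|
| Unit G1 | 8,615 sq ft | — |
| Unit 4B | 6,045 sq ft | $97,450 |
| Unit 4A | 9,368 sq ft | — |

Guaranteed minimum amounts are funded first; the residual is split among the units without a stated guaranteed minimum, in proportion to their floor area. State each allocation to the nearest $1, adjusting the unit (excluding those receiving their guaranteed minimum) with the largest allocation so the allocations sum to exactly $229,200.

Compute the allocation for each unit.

Unit G1: $63,117 · Unit 4B: $97,450 · Unit 4A: $68,633

Guaranteed amounts: Unit 4B $97,450. Remaining pool $131,750.
Remaining pool split over remaining floor area 17,983: Unit G1 63,116.62 → $63,117; Unit 4A 68,633.38 → $68,633.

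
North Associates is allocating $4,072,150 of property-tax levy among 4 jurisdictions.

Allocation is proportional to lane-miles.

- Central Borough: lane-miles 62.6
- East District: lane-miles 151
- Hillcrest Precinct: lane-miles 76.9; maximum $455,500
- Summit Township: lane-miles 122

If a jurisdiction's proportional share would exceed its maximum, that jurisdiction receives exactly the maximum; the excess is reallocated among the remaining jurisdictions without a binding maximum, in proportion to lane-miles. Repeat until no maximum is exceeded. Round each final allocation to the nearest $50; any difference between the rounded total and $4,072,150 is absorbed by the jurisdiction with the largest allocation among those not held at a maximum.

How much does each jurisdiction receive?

Central Borough: $674,600 | East District: $1,627,300 | Hillcrest Precinct: $455,500 | Summit Township: $1,314,750

Lane-miles total: 412.5.
Proportional shares (ignoring caps): Central Borough 617,979.61; East District 1,490,653.70; Hillcrest Precinct 759,147.48; Summit Township 1,204,369.21.
Cap binds for Hillcrest Precinct ($455,500); residual $3,616,650 reallocated over remaining lane-miles 335.6.
Redistributed shares: Central Borough 674,619.46 → $674,600; East District 1,627,276.97 → $1,627,300; Summit Township 1,314,753.58 → $1,314,750.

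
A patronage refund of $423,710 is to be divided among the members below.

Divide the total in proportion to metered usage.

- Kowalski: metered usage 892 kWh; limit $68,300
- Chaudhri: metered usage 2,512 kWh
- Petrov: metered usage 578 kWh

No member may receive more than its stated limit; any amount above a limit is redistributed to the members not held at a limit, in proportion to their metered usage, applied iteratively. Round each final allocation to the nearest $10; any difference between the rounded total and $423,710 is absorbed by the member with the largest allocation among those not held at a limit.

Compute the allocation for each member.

Kowalski: $68,300; Chaudhri: $288,930; Petrov: $66,480

Metered usage total: 3,982.
Pro-rata shares before constraints: Kowalski 94,914.45; Chaudhri 267,292.70; Petrov 61,502.86.
Capped: Kowalski ($68,300); remaining pool $355,410 reallocated over remaining metered usage 3,090.
Redistributed shares: Chaudhri 288,928.78 → $288,930; Petrov 66,481.22 → $66,480.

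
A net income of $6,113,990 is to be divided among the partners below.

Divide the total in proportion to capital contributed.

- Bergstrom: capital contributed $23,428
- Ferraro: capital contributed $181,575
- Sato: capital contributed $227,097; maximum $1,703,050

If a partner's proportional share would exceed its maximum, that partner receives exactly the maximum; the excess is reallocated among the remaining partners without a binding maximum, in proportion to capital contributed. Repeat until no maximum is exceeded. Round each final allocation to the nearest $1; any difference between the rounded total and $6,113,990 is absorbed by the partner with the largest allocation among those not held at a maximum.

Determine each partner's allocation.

Capital contributed total: 432,100.
Proportional shares (ignoring caps): Bergstrom 331,494.00; Ferraro 2,569,191.70; Sato 3,213,304.30.
Held at cap: Sato ($1,703,050); residual $4,410,940 reallocated over remaining capital contributed 205,003.
Shares after redistribution: Bergstrom 504,087.76 → $504,088; Ferraro 3,906,852.24 → $3,906,852.

Bergstrom: $504,088 · Ferraro: $3,906,852 · Sato: $1,703,050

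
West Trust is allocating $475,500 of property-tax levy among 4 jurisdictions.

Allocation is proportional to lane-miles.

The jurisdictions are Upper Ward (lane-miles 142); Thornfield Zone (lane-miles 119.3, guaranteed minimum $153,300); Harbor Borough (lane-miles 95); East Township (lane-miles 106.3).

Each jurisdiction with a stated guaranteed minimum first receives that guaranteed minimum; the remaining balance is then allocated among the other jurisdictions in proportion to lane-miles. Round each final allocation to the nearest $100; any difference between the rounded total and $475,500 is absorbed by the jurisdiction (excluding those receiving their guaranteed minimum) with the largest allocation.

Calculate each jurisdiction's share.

Minimums first: Thornfield Zone $153,300. Balance $322,200.
Balance split over remaining lane-miles 343.3: Upper Ward 133,272.36 → $133,300; Harbor Borough 89,161.08 → $89,200; East Township 99,766.56 → $99,800.
Rounding difference −$100 applied to Upper Ward → $133,200.

Upper Ward: $133,200 | Thornfield Zone: $153,300 | Harbor Borough: $89,200 | East Township: $99,800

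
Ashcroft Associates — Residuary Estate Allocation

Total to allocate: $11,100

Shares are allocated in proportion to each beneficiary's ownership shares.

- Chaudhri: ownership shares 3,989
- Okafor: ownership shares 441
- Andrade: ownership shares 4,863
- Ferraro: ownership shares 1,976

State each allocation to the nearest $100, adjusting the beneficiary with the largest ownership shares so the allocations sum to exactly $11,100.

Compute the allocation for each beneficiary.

Combined ownership shares = 11,269.
Unrounded shares: Chaudhri 3,989/11,269 × $11,100 = 3,929.18; Okafor 441/11,269 × $11,100 = 434.39; Andrade 4,863/11,269 × $11,100 = 4,790.07; Ferraro 1,976/11,269 × $11,100 = 1,946.37.
Rounded to nearest $100: Chaudhri $3,900; Okafor $400; Andrade $4,800; Ferraro $1,900. Sum = $11,000.
Difference $11,100 − $11,000 = +$100 applied to largest ownership shares (Andrade): Andrade becomes $4,900.

Chaudhri: $3,900 | Okafor: $400 | Andrade: $4,900 | Ferraro: $1,900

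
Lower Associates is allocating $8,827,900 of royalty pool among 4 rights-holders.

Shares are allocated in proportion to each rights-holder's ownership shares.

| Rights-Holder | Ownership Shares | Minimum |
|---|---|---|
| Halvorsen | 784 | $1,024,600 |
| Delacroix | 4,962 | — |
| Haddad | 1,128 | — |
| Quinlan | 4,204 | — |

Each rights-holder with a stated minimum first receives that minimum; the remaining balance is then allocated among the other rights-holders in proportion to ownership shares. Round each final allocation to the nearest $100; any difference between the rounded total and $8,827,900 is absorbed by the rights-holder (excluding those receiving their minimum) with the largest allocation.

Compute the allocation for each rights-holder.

Halvorsen: $1,024,600 | Delacroix: $3,761,400 | Haddad: $855,100 | Quinlan: $3,186,800

Guaranteed amounts: Halvorsen $1,024,600. Remaining pool $7,803,300.
Remaining pool split over remaining ownership shares 10,294: Delacroix 3,761,411.95 → $3,761,400; Haddad 855,073.09 → $855,100; Quinlan 3,186,814.96 → $3,186,800.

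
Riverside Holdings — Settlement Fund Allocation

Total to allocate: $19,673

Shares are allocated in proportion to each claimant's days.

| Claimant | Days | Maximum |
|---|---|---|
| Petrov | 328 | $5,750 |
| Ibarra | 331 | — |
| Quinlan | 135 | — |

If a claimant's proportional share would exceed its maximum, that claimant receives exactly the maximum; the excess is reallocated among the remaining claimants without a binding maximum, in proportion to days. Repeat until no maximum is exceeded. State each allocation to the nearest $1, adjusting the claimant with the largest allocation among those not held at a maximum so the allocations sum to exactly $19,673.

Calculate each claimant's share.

Petrov: $5,750 · Ibarra: $9,890 · Quinlan: $4,033

Sum of days: 794.
Pro-rata shares before constraints: Petrov 8,126.88; Ibarra 8,201.21; Quinlan 3,344.91.
Capped: Petrov ($5,750); balance $13,923 reallocated over remaining days 466.
Shares after redistribution: Ibarra 9,889.51 → $9,890; Quinlan 4,033.49 → $4,033.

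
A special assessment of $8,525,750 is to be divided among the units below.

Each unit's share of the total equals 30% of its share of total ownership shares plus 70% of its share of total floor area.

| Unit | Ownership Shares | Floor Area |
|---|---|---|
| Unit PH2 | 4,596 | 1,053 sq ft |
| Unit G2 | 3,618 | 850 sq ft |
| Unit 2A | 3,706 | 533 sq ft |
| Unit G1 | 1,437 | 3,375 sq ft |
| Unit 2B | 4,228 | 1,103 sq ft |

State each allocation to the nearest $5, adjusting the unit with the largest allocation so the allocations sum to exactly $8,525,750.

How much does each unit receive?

Ownership shares total 17,585; floor area total 6,914.
Combined weights (30% ownership shares + 70% floor area): Unit PH2 0.1850; Unit G2 0.1478; Unit 2A 0.1172; Unit G1 0.3662; Unit 2B 0.1838.
Raw shares: Unit PH2 1,577,413.05; Unit G2 1,259,938.19; Unit 2A 999,109.73; Unit G1 3,122,242.33; Unit 2B 1,567,046.71.
After rounding ($5): Unit PH2 $1,577,415; Unit G2 $1,259,940; Unit 2A $999,110; Unit G1 $3,122,240; Unit 2B $1,567,045. Sum = $8,525,750.
Sum already equals the total — no adjustment.

Unit PH2: $1,577,415 · Unit G2: $1,259,940 · Unit 2A: $999,110 · Unit G1: $3,122,240 · Unit 2B: $1,567,045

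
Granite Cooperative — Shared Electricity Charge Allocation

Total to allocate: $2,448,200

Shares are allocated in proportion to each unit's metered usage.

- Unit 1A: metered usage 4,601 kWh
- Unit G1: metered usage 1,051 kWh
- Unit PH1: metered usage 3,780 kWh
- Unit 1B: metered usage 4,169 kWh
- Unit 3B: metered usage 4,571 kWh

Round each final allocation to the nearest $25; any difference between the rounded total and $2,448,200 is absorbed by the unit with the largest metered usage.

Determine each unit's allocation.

Total metered usage = 18,172.
Proportional shares: Unit 1A 4,601/18,172 × $2,448,200 = 619,863.98; Unit G1 1,051/18,172 × $2,448,200 = 141,594.66; Unit PH1 3,780/18,172 × $2,448,200 = 509,255.78; Unit 1B 4,169/18,172 × $2,448,200 = 561,663.32; Unit 3B 4,571/18,172 × $2,448,200 = 615,822.27.
Rounded to nearest $25: Unit 1A $619,875; Unit G1 $141,600; Unit PH1 $509,250; Unit 1B $561,675; Unit 3B $615,825. Sum = $2,448,225.
Difference $2,448,200 − $2,448,225 = −$25 applied to largest metered usage (Unit 1A): Unit 1A becomes $619,850.

Unit 1A: $619,850 | Unit G1: $141,600 | Unit PH1: $509,250 | Unit 1B: $561,675 | Unit 3B: $615,825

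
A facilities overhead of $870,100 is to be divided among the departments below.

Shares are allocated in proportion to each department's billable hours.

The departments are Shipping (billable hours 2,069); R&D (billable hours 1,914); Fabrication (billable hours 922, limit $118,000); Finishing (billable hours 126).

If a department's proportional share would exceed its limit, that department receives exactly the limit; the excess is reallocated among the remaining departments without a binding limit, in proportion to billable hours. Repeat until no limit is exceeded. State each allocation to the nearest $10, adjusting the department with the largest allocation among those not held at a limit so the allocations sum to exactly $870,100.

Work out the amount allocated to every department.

Billable hours total: 5,031.
Pro-rata shares before constraints: Shipping 357,828.84; R&D 331,021.94; Fabrication 159,457.80; Finishing 21,791.41.
Cap binds for Fabrication ($118,000); residual $752,100 reallocated over remaining billable hours 4,109.
Remaining shares: Shipping 378,704.04 → $378,700; R&D 350,333.27 → $350,330; Finishing 23,062.69 → $23,060.
Rounding difference +$10 applied to Shipping → $378,710.

Shipping: $378,710 · R&D: $350,330 · Fabrication: $118,000 · Finishing: $23,060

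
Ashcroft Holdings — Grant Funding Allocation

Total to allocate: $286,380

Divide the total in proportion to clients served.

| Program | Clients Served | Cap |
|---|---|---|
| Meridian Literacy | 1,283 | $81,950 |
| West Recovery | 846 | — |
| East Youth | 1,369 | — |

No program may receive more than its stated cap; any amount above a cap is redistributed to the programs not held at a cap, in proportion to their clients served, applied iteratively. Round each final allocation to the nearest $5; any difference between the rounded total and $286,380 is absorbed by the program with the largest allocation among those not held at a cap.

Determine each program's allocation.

Meridian Literacy: $81,950; West Recovery: $78,080; East Youth: $126,350

Sum of clients served: 3,498.
Unconstrained shares: Meridian Literacy 105,038.75; West Recovery 69,261.72; East Youth 112,079.54.
Held at cap: Meridian Literacy ($81,950); balance $204,430 reallocated over remaining clients served 2,215.
Remaining shares: West Recovery 78,080.26 → $78,080; East Youth 126,349.74 → $126,350.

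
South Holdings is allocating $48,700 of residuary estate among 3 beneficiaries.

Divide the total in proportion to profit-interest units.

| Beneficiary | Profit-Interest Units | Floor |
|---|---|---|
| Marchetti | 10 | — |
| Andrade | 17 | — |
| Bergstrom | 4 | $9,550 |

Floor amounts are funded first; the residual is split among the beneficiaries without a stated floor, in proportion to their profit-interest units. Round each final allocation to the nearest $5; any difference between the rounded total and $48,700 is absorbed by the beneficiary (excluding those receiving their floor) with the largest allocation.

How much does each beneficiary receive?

Marchetti: $14,500; Andrade: $24,650; Bergstrom: $9,550

Minimums first: Bergstrom $9,550. Balance $39,150.
Balance split over remaining profit-interest units 27: Marchetti 14,500.00 → $14,500; Andrade 24,650.00 → $24,650.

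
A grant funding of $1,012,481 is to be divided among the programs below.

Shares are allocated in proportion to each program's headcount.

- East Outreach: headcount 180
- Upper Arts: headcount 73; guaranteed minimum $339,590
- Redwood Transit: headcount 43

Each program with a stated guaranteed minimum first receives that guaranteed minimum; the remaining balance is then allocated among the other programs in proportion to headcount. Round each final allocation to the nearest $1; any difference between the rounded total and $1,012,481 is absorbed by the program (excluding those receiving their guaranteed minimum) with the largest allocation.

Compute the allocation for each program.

Guaranteed amounts: Upper Arts $339,590. Remaining pool $672,891.
Remaining pool split over remaining headcount 223: East Outreach 543,140.72 → $543,141; Redwood Transit 129,750.28 → $129,750.

East Outreach: $543,141 | Upper Arts: $339,590 | Redwood Transit: $129,750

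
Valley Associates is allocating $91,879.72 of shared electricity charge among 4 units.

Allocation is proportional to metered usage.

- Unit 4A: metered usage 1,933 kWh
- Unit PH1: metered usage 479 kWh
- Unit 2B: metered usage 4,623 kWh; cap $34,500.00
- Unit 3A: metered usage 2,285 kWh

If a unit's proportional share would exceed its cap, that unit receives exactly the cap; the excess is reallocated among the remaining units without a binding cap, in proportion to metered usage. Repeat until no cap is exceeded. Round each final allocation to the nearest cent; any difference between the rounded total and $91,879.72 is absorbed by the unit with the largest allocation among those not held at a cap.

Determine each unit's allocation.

Unit 4A: $23,614.01 · Unit PH1: $5,851.58 · Unit 2B: $34,500.00 · Unit 3A: $27,914.13

Metered usage total: 9,320.
Pro-rata shares before constraints: Unit 4A 19,056.1694; Unit PH1 4,722.1444; Unit 2B 45,575.1015; Unit 3A 22,526.3047.
Held at cap: Unit 2B ($34,500.00); balance $57,379.72 reallocated over remaining metered usage 4,697.
Shares after redistribution: Unit 4A 23,614.0087 → $23,614.01; Unit PH1 5,851.5831 → $5,851.58; Unit 3A 27,914.1282 → $27,914.13.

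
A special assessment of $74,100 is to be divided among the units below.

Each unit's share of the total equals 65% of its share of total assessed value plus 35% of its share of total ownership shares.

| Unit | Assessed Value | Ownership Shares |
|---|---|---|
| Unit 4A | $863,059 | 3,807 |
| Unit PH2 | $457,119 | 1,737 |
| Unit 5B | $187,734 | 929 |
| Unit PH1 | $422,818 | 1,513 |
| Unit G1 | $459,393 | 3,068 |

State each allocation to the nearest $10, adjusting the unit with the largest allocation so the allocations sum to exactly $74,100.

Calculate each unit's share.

Assessed value total 2,390,123; ownership shares total 11,054.
Blended shares (65% assessed value + 35% ownership shares): Unit 4A 0.3553; Unit PH2 0.1793; Unit 5B 0.0805; Unit PH1 0.1629; Unit G1 0.2221.
Proportional shares: Unit 4A 26,324.11; Unit PH2 13,287.08; Unit 5B 5,962.78; Unit PH1 12,070.31; Unit G1 16,455.71.
Rounded to nearest $10: Unit 4A $26,320; Unit PH2 $13,290; Unit 5B $5,960; Unit PH1 $12,070; Unit G1 $16,460. Sum = $74,100.
Sum already equals the total — no adjustment.

Unit 4A: $26,320 · Unit PH2: $13,290 · Unit 5B: $5,960 · Unit PH1: $12,070 · Unit G1: $16,460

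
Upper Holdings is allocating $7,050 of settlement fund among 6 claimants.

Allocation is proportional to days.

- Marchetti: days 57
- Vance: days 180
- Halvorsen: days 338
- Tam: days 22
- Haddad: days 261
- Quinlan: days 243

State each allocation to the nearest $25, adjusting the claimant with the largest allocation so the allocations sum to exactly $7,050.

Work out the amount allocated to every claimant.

Marchetti: $375 · Vance: $1,150 · Halvorsen: $2,150 · Tam: $150 · Haddad: $1,675 · Quinlan: $1,550

Total days = 1,101.
Pro-rata amounts: Marchetti 57/1,101 × $7,050 = 364.99; Vance 180/1,101 × $7,050 = 1,152.59; Halvorsen 338/1,101 × $7,050 = 2,164.31; Tam 22/1,101 × $7,050 = 140.87; Haddad 261/1,101 × $7,050 = 1,671.25; Quinlan 243/1,101 × $7,050 = 1,555.99.
At nearest $25: Marchetti $375; Vance $1,150; Halvorsen $2,175; Tam $150; Haddad $1,675; Quinlan $1,550. Sum = $7,075.
Difference $7,050 − $7,075 = −$25 applied to largest allocation (Halvorsen): Halvorsen becomes $2,150.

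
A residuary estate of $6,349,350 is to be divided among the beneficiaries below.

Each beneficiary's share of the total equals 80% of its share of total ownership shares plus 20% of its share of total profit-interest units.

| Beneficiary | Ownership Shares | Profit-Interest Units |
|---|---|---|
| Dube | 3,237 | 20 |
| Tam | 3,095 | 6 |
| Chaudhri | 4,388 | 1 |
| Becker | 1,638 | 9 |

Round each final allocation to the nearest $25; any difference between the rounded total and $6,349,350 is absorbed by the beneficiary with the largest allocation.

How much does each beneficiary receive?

Dube: $2,035,975 | Tam: $1,483,775 | Chaudhri: $1,838,875 | Becker: $990,725

Ownership shares total 12,358; profit-interest units total 36.
Combined weights (80% ownership shares + 20% profit-interest units): Dube 0.3207; Tam 0.2337; Chaudhri 0.2896; Becker 0.1560.
Raw shares: Dube 2,035,979.92; Tam 1,483,775.65; Chaudhri 1,838,863.60; Becker 990,730.83.
After rounding ($25): Dube $2,035,975; Tam $1,483,775; Chaudhri $1,838,875; Becker $990,725. Sum = $6,349,350.
No rounding difference to absorb.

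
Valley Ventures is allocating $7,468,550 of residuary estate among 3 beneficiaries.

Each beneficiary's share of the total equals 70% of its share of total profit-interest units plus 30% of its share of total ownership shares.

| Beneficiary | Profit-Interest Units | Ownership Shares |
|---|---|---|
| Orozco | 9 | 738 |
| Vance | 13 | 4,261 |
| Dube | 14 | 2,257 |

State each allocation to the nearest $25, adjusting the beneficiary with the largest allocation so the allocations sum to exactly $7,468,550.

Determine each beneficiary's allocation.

Orozco: $1,534,875 · Vance: $3,203,625 · Dube: $2,730,050

Profit-interest units total 36; ownership shares total 7,256.
Combined weights (70% profit-interest units + 30% ownership shares): Orozco 0.2055; Vance 0.4289; Dube 0.3655.
Pro-rata amounts: Orozco 1,534,881.72; Vance 3,203,628.71; Dube 2,730,039.57.
Rounded to nearest $25: Orozco $1,534,875; Vance $3,203,625; Dube $2,730,050. Sum = $7,468,550.
No rounding difference to absorb.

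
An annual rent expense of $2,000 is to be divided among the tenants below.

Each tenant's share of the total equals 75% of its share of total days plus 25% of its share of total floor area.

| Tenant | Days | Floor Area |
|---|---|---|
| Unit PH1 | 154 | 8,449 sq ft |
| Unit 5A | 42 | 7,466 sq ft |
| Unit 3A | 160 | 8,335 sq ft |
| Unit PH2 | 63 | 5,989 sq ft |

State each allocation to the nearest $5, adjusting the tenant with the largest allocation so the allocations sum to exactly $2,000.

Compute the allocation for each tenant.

Unit PH1: $690; Unit 5A: $275; Unit 3A: $710; Unit PH2: $325

Totals — days 419, floor area 30,239.
Composite weights (75% days + 25% floor area): Unit PH1 0.3455; Unit 5A 0.1369; Unit 3A 0.3553; Unit PH2 0.1623.
Raw shares: Unit PH1 691.02; Unit 5A 273.81; Unit 3A 710.61; Unit PH2 324.56.
Rounded to nearest $5: Unit PH1 $690; Unit 5A $275; Unit 3A $710; Unit PH2 $325. Sum = $2,000.
No rounding difference to absorb.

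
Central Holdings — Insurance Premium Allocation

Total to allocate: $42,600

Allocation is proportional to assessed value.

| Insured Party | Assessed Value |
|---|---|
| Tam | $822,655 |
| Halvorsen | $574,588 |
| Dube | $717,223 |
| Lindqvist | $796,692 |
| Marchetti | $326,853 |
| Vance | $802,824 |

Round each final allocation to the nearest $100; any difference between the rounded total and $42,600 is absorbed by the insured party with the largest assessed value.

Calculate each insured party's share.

Tam: $8,600; Halvorsen: $6,100; Dube: $7,600; Lindqvist: $8,400; Marchetti: $3,400; Vance: $8,500

Combined assessed value = 4,040,835.
Proportional shares: Tam 822,655/4,040,835 × $42,600 = 8,672.74; Halvorsen 574,588/4,040,835 × $42,600 = 6,057.52; Dube 717,223/4,040,835 × $42,600 = 7,561.23; Lindqvist 796,692/4,040,835 × $42,600 = 8,399.03; Marchetti 326,853/4,040,835 × $42,600 = 3,445.81; Vance 802,824/4,040,835 × $42,600 = 8,463.67.
At nearest $100: Tam $8,700; Halvorsen $6,100; Dube $7,600; Lindqvist $8,400; Marchetti $3,400; Vance $8,500. Sum = $42,700.
Difference $42,600 − $42,700 = −$100 applied to largest assessed value (Tam): Tam becomes $8,600.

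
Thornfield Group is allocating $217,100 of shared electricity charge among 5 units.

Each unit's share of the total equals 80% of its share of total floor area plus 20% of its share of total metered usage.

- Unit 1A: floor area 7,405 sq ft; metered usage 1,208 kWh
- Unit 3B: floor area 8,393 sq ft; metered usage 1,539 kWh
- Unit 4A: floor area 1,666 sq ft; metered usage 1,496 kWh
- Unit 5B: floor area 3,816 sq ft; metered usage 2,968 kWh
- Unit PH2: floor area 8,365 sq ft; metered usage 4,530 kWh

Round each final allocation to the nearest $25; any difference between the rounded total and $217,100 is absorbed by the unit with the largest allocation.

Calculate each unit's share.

Unit 1A: $47,850 · Unit 3B: $54,875 · Unit 4A: $15,300 · Unit 5B: $33,325 · Unit PH2: $65,750

Totals — floor area 29,645, metered usage 11,741.
Blended shares (80% floor area + 20% metered usage): Unit 1A 0.2204; Unit 3B 0.2527; Unit 4A 0.0704; Unit 5B 0.1535; Unit PH2 0.3029.
Proportional shares: Unit 1A 47,850.75; Unit 3B 54,863.20; Unit 4A 15,292.96; Unit 5B 33,332.76; Unit PH2 65,760.33.
Rounded to nearest $25: Unit 1A $47,850; Unit 3B $54,875; Unit 4A $15,300; Unit 5B $33,325; Unit PH2 $65,750. Sum = $217,100.
Sum already equals the total — no adjustment.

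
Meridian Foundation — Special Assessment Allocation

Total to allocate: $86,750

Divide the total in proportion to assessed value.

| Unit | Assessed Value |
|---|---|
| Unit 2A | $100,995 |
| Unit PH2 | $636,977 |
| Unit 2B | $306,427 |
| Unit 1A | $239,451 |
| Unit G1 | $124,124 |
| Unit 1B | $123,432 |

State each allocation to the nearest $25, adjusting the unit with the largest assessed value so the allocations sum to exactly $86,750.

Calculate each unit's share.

Sum of assessed value: 100,995 + 636,977 + 306,427 + 239,451 + 124,124 + 123,432 = 1,531,406.
Proportional shares: Unit 2A 5,721.09; Unit PH2 36,083.02; Unit 2B 17,358.26; Unit 1A 13,564.25; Unit G1 7,031.29; Unit 1B 6,992.09.
At nearest $25: Unit 2A $5,725; Unit PH2 $36,075; Unit 2B $17,350; Unit 1A $13,575; Unit G1 $7,025; Unit 1B $7,000. Sum = $86,750.
Sum already equals the total — no adjustment.

Unit 2A: $5,725 · Unit PH2: $36,075 · Unit 2B: $17,350 · Unit 1A: $13,575 · Unit G1: $7,025 · Unit 1B: $7,000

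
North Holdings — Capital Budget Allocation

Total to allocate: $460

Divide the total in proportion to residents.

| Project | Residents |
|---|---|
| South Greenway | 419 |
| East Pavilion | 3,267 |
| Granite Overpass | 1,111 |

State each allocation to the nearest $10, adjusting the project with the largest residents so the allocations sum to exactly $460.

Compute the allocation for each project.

South Greenway: $40; East Pavilion: $310; Granite Overpass: $110

Combined residents = 419 + 3,267 + 1,111 = 4,797.
Raw shares: South Greenway 40.18; East Pavilion 313.28; Granite Overpass 106.54.
At nearest $10: South Greenway $40; East Pavilion $310; Granite Overpass $110. Sum = $460.
No rounding difference to absorb.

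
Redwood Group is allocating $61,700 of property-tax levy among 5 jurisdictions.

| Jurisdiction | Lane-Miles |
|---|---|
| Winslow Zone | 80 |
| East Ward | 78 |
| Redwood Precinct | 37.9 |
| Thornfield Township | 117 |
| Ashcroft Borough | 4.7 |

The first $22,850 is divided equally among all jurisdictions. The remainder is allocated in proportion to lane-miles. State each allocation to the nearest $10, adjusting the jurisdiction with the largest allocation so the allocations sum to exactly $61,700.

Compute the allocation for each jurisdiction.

First tranche $22,850 split equally: $4,570 each.
Remainder $38,850 by lane-miles (total 317.6): Winslow Zone 9,785.89 → $9,790; East Ward 9,541.25 → $9,540; Redwood Precinct 4,636.07 → $4,640; Thornfield Township 14,311.87 → $14,310; Ashcroft Borough 574.92 → $570.
Totals: Winslow Zone $4,570 + $9,790 = $14,360; East Ward $4,570 + $9,540 = $14,110; Redwood Precinct $4,570 + $4,640 = $9,210; Thornfield Township $4,570 + $14,310 = $18,880; Ashcroft Borough $4,570 + $570 = $5,140.

Winslow Zone: $14,360 · East Ward: $14,110 · Redwood Precinct: $9,210 · Thornfield Township: $18,880 · Ashcroft Borough: $5,140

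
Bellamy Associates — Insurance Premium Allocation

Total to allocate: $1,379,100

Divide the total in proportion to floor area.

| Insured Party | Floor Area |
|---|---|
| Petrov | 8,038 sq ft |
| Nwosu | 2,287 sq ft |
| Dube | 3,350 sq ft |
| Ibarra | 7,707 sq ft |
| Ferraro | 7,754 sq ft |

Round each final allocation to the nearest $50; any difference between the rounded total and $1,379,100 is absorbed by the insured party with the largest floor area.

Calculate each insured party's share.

Floor area total: 8,038 + 2,287 + 3,350 + 7,707 + 7,754 = 29,136.
Pro-rata amounts: Petrov 380,464.23; Nwosu 108,251.02; Dube 158,566.21; Ibarra 364,796.94; Ferraro 367,021.60.
Rounded to nearest $50: Petrov $380,450; Nwosu $108,250; Dube $158,550; Ibarra $364,800; Ferraro $367,000. Sum = $1,379,050.
Difference $1,379,100 − $1,379,050 = +$50 applied to largest floor area (Petrov): Petrov becomes $380,500.

Petrov: $380,500; Nwosu: $108,250; Dube: $158,550; Ibarra: $364,800; Ferraro: $367,000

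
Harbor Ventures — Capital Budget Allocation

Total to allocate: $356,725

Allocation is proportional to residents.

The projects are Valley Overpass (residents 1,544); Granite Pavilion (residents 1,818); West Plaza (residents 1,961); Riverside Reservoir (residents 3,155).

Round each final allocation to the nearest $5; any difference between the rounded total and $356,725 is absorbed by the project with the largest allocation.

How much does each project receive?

Combined residents = 8,478.
Unrounded shares: Valley Overpass 1,544/8,478 × $356,725 = 64,966.19; Granite Pavilion 1,818/8,478 × $356,725 = 76,495.17; West Plaza 1,961/8,478 × $356,725 = 82,512.12; Riverside Reservoir 3,155/8,478 × $356,725 = 132,751.52.
Rounded to nearest $5: Valley Overpass $64,965; Granite Pavilion $76,495; West Plaza $82,510; Riverside Reservoir $132,750. Sum = $356,720.
Difference $356,725 − $356,720 = +$5 applied to largest allocation (Riverside Reservoir): Riverside Reservoir becomes $132,755.

Valley Overpass: $64,965; Granite Pavilion: $76,495; West Plaza: $82,510; Riverside Reservoir: $132,755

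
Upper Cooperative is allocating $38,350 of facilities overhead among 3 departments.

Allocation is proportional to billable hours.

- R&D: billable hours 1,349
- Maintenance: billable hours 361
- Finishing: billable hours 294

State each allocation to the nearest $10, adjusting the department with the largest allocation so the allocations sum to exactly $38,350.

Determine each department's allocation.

Billable hours total: 2,004.
Unrounded shares: R&D 1,349/2,004 × $38,350 = 25,815.44; Maintenance 361/2,004 × $38,350 = 6,908.36; Finishing 294/2,004 × $38,350 = 5,626.20.
After rounding ($10): R&D $25,820; Maintenance $6,910; Finishing $5,630. Sum = $38,360.
Difference $38,350 − $38,360 = −$10 applied to largest allocation (R&D): R&D becomes $25,810.

R&D: $25,810 | Maintenance: $6,910 | Finishing: $5,630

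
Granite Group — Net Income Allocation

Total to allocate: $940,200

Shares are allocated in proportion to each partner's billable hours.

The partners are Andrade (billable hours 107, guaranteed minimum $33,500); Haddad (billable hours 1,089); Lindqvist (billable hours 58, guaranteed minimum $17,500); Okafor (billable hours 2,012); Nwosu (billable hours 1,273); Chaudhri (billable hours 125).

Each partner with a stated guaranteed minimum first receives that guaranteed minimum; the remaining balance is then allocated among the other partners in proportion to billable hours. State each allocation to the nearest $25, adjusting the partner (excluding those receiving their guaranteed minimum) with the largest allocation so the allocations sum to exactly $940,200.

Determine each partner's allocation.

Guaranteed amounts: Andrade $33,500; Lindqvist $17,500. Remaining pool $889,200.
Remaining pool split over remaining billable hours 4,499: Haddad 215,234.23 → $215,225; Okafor 397,659.57 → $397,650; Nwosu 251,600.71 → $251,600; Chaudhri 24,705.49 → $24,700.
Rounding difference +$25 applied to Okafor → $397,675.

Andrade: $33,500 · Haddad: $215,225 · Lindqvist: $17,500 · Okafor: $397,675 · Nwosu: $251,600 · Chaudhri: $24,700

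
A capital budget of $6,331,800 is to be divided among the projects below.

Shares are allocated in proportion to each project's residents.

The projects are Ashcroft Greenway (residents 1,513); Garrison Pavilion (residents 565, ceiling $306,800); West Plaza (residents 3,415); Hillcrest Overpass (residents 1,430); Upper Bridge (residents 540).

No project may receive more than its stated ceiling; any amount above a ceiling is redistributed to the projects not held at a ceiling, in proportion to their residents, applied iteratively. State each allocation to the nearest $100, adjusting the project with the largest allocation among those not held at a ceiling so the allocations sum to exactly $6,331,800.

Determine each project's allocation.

Ashcroft Greenway: $1,321,500 · Garrison Pavilion: $306,800 · West Plaza: $2,982,800 · Hillcrest Overpass: $1,249,000 · Upper Bridge: $471,700

Total residents = 7,463.
Unconstrained shares: Ashcroft Greenway 1,283,667.88; Garrison Pavilion 479,360.44; West Plaza 2,897,373.31; Hillcrest Overpass 1,213,248.56; Upper Bridge 458,149.81.
Cap binds for Garrison Pavilion ($306,800); remaining pool $6,025,000 reallocated over remaining residents 6,898.
Shares after redistribution: Ashcroft Greenway 1,321,517.11 → $1,321,500; West Plaza 2,982,802.99 → $2,982,800; Hillcrest Overpass 1,249,021.46 → $1,249,000; Upper Bridge 471,658.45 → $471,700.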